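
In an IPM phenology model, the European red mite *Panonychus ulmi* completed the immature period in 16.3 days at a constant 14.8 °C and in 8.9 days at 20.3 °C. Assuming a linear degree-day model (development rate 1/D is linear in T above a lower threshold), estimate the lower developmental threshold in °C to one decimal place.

Under the model K = D·(T − T_b), so D₁·(T₁ − T_b) = D₂·(T₂ − T_b).
16.3·(14.8 − T_b) = 8.9·(20.3 − T_b)
T_b = (16.3·14.8 − 8.9·20.3) / (16.3 − 8.9) = 60.57 / 7.4 = 8.185 °C ≈ 8.2 °C.

8.2 °C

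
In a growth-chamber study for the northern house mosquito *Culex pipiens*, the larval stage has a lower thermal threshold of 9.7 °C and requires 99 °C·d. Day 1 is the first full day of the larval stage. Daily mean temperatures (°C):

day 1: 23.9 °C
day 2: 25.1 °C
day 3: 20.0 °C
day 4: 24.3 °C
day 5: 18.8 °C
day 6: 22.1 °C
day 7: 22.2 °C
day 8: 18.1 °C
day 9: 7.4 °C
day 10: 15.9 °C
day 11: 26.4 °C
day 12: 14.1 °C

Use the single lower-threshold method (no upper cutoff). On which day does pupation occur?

Daily DD above 9.7 °C: 14.2, 15.4, 10.3, 14.6, 9.1, 12.4, 12.5, 8.4, 0.0, 6.2, 16.7, 4.4.
Cumulative: 14.2, 29.6, 39.9, 54.5, 63.6, 76.0, 88.5, 96.9, 96.9, 103.1, 119.8, 124.2.
The total first reaches 99 DD on day 10.

day 10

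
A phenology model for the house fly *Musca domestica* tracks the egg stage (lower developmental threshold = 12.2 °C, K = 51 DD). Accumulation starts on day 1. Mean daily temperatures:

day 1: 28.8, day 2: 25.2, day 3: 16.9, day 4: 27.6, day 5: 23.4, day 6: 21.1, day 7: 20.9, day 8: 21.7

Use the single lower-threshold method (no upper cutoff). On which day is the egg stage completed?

day 5

Daily DD above 12.2 °C: 16.6, 13.0, 4.7, 15.4, 11.2, 8.9, 8.7, 9.5.
Cumulative: 16.6, 29.6, 34.3, 49.7, 60.9, 69.8, 78.5, 88.0.
The total first reaches 51 DD on day 5.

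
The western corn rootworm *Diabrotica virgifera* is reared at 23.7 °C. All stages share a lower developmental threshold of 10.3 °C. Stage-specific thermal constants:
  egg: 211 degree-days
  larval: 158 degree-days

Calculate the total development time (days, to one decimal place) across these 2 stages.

Daily accumulation at 23.7 °C = 23.7 − 10.3 = 13.4 DD/day.
Total K = 211 + 158 = 369 DD.
Total duration = 369 / 13.4 = 27.537 ≈ 27.5 days.

27.5 days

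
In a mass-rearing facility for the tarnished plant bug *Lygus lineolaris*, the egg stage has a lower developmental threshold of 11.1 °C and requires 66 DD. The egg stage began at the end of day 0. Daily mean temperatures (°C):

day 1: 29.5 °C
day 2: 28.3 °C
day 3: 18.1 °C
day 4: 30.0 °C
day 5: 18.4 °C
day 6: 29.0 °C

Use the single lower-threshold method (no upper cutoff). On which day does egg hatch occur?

day 5

Daily DD above 11.1 °C: 18.4, 17.2, 7.0, 18.9, 7.3, 17.9.
Cumulative: 18.4, 35.6, 42.6, 61.5, 68.8, 86.7.
The total first reaches 66 DD on day 5.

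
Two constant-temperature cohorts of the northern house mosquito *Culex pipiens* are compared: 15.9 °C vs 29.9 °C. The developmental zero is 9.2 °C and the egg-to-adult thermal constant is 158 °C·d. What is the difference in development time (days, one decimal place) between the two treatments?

At 15.9 °C: 158 / (15.9 − 9.2) = 158 / 6.7 = 23.582 d.
At 29.9 °C: 158 / (29.9 − 9.2) = 158 / 20.7 = 7.633 d.
Difference = |23.582 − 7.633| = 15.949 ≈ 15.9 days.

15.9 days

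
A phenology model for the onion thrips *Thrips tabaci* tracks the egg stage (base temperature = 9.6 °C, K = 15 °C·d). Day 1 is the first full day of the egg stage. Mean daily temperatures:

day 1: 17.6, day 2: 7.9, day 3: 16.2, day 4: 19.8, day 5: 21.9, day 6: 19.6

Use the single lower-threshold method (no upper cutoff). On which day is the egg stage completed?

Daily DD above 9.6 °C: 8.0, 0.0, 6.6, 10.2, 12.3, 10.0.
Cumulative: 8.0, 8.0, 14.6, 24.8, 37.1, 47.1.
The total first reaches 15 DD on day 4.

day 4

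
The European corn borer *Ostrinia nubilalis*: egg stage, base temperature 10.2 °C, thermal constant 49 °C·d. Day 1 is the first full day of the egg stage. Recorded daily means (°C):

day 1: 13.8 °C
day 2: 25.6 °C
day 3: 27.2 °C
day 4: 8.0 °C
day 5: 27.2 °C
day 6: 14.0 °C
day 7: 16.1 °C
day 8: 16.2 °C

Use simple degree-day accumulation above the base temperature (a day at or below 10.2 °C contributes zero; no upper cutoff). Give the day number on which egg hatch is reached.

Daily DD above 10.2 °C: 3.6, 15.4, 17.0, 0.0, 17.0, 3.8, 5.9, 6.0.
Cumulative: 3.6, 19.0, 36.0, 36.0, 53.0, 56.8, 62.7, 68.7.
The total first reaches 49 DD on day 5.

day 5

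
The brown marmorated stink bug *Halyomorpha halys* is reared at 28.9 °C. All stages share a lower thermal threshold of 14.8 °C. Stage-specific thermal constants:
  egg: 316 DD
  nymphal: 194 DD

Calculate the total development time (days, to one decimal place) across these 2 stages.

36.2 days

Daily accumulation at 28.9 °C = 28.9 − 14.8 = 14.1 DD/day.
Total K = 316 + 194 = 510 DD.
Total duration = 510 / 14.1 = 36.170 ≈ 36.2 days.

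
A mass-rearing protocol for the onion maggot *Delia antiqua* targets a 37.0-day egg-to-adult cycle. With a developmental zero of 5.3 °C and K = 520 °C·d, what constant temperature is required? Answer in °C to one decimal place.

19.4 °C

Required daily accumulation = 520 / 37.0 = 14.054 DD/day.
T = T_base + 14.054 = 5.3 + 14.054 = 19.354 ≈ 19.4 °C.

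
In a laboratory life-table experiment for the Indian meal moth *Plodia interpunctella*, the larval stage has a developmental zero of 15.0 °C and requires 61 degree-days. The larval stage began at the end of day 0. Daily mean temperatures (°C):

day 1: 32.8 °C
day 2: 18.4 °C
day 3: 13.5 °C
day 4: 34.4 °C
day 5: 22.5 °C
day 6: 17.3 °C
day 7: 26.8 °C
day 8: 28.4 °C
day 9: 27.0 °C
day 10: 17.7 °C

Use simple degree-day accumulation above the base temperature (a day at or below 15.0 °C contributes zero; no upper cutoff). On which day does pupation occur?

Daily DD above 15.0 °C: 17.8, 3.4, 0.0, 19.4, 7.5, 2.3, 11.8, 13.4, 12.0, 2.7.
Cumulative: 17.8, 21.2, 21.2, 40.6, 48.1, 50.4, 62.2, 75.6, 87.6, 90.3.
The total first reaches 61 DD on day 7.

day 7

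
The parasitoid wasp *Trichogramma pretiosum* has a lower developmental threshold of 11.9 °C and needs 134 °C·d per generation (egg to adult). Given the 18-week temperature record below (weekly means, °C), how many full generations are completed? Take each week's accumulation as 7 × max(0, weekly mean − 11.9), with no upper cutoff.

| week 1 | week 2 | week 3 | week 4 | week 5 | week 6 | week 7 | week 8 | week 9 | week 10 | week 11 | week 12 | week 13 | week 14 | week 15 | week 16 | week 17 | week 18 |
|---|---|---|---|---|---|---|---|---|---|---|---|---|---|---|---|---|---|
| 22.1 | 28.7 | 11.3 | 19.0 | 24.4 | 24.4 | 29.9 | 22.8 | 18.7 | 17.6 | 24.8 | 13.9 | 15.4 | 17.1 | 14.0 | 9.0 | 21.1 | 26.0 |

Weekly DD (7 × max(0, T̄ − 11.9)): 71.4, 117.6, 0.0, 49.7, 87.5, 87.5, 126.0, 76.3, 47.6, 39.9, 90.3, 14.0, 24.5, 36.4, 14.7, 0.0, 64.4, 98.7.
Season total = 1046.5 DD.
Complete generations = ⌊1046.5 / 134⌋ = 7.

7 generations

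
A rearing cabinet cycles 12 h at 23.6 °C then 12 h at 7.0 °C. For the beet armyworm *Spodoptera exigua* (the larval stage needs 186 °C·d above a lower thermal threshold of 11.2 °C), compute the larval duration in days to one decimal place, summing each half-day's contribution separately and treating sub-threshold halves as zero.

30.0 days

Day half: max(0, 23.6 − 11.2) × 0.5 = 12.4 × 0.5 = 6.20 DD.
Night half: max(0, 7.0 − 11.2) × 0.5 = 0.0 × 0.5 = 0.00 DD.
Per 24 h: 6.20 DD/day.
Duration = 186 / 6.20 = 30.000 ≈ 30.0 days.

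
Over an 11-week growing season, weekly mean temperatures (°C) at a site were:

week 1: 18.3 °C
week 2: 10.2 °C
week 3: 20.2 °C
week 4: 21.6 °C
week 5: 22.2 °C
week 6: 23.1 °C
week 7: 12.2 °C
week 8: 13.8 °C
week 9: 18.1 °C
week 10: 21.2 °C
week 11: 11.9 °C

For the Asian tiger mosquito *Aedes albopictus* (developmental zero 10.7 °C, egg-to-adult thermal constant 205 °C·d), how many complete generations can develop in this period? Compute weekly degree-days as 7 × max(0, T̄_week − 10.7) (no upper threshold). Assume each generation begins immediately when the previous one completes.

2 generations

Weekly DD (7 × max(0, T̄ − 10.7)): 53.2, 0.0, 66.5, 76.3, 80.5, 86.8, 10.5, 21.7, 51.8, 73.5, 8.4.
Season total = 529.2 DD.
Complete generations = ⌊529.2 / 205⌋ = 2.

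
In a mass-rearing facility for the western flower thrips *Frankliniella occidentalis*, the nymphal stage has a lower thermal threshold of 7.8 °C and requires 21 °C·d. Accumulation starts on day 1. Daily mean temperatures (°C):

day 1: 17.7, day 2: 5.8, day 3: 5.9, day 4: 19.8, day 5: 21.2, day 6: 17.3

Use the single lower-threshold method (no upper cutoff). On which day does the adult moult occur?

day 4

Daily DD above 7.8 °C: 9.9, 0.0, 0.0, 12.0, 13.4, 9.5.
Cumulative: 9.9, 9.9, 9.9, 21.9, 35.3, 44.8.
The total first reaches 21 DD on day 4.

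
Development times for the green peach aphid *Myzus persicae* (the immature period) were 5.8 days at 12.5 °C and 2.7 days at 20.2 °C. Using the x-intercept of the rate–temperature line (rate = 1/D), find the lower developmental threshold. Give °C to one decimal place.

5.8 °C

Linear rate model ⇒ the product D·(T − T_b) is constant across temperatures.
5.8·(12.5 − T_b) = 2.7·(20.2 − T_b)
T_b = (5.8·12.5 − 2.7·20.2) / (5.8 − 2.7) = 17.96 / 3.1 = 5.794 °C ≈ 5.8 °C.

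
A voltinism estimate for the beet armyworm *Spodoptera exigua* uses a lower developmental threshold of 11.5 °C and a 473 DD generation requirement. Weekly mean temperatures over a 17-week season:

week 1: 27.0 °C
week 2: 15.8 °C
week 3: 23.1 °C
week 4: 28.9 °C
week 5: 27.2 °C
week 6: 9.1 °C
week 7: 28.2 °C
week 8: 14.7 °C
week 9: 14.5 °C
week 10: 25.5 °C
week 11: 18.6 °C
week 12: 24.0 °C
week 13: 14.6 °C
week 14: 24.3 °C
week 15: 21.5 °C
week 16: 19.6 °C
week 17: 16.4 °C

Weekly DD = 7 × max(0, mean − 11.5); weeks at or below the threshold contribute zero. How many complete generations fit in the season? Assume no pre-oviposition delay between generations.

Weekly DD (7 × max(0, T̄ − 11.5)): 108.5, 30.1, 81.2, 121.8, 109.9, 0.0, 116.9, 22.4, 21.0, 98.0, 49.7, 87.5, 21.7, 89.6, 70.0, 56.7, 34.3.
Season total = 1119.3 DD.
Complete generations = ⌊1119.3 / 473⌋ = 2.

2 generations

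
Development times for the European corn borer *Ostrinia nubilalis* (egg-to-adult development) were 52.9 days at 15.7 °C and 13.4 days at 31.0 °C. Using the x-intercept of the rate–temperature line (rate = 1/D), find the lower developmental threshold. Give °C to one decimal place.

10.5 °C

Under the model K = D·(T − T_b), so D₁·(T₁ − T_b) = D₂·(T₂ − T_b).
52.9·(15.7 − T_b) = 13.4·(31.0 − T_b)
T_b = (52.9·15.7 − 13.4·31.0) / (52.9 − 13.4) = 415.13 / 39.5 = 10.510 °C ≈ 10.5 °C.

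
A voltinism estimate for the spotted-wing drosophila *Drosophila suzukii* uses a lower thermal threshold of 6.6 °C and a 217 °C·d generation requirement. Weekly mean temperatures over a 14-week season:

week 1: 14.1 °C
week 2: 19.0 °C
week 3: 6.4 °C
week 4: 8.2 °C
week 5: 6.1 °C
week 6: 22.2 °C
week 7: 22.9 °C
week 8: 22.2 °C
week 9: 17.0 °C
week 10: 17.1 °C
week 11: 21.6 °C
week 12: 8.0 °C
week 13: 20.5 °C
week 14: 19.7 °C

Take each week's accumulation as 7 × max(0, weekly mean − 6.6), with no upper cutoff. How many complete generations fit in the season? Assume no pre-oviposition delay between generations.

Weekly DD (7 × max(0, T̄ − 6.6)): 52.5, 86.8, 0.0, 11.2, 0.0, 109.2, 114.1, 109.2, 72.8, 73.5, 105.0, 9.8, 97.3, 91.7.
Season total = 933.1 DD.
Complete generations = ⌊933.1 / 217⌋ = 4.

4 generations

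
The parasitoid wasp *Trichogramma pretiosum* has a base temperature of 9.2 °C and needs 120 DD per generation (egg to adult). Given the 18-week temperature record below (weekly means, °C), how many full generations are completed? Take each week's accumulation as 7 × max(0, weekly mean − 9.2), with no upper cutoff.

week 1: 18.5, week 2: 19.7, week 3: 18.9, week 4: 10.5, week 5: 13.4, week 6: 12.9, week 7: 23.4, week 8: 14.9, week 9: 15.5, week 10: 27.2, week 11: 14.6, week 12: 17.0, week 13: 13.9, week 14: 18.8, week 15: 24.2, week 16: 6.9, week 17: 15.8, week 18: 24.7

Weekly DD (7 × max(0, T̄ − 9.2)): 65.1, 73.5, 67.9, 9.1, 29.4, 25.9, 99.4, 39.9, 44.1, 126.0, 37.8, 54.6, 32.9, 67.2, 105.0, 0.0, 46.2, 108.5.
Season total = 1032.5 DD.
Complete generations = ⌊1032.5 / 120⌋ = 8.

8 generations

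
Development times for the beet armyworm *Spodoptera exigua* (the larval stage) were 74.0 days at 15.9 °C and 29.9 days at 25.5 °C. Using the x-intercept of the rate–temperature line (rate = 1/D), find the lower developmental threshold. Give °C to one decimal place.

9.4 °C

Under the model K = D·(T − T_b), so D₁·(T₁ − T_b) = D₂·(T₂ − T_b).
74.0·(15.9 − T_b) = 29.9·(25.5 − T_b)
T_b = (74.0·15.9 − 29.9·25.5) / (74.0 − 29.9) = 414.15 / 44.1 = 9.391 °C ≈ 9.4 °C.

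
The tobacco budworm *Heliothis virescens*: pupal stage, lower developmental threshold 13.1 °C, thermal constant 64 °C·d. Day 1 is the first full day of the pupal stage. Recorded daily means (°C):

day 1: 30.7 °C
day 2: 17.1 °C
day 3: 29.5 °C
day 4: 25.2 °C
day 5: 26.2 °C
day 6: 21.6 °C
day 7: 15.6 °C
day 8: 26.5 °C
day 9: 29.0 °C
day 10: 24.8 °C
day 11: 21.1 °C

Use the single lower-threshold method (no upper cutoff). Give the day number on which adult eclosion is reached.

day 6

Daily DD above 13.1 °C: 17.6, 4.0, 16.4, 12.1, 13.1, 8.5, 2.5, 13.4, 15.9, 11.7, 8.0.
Cumulative: 17.6, 21.6, 38.0, 50.1, 63.2, 71.7, 74.2, 87.6, 103.5, 115.2, 123.2.
The total first reaches 64 DD on day 6.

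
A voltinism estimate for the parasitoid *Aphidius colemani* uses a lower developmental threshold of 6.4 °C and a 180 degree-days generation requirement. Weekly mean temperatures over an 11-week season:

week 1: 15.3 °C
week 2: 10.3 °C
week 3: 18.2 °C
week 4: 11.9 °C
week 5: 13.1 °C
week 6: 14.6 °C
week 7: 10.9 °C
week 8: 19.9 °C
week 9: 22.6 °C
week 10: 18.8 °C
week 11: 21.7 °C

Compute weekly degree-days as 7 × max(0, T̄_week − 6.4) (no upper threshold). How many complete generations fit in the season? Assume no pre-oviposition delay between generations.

4 generations

Weekly DD (7 × max(0, T̄ − 6.4)): 62.3, 27.3, 82.6, 38.5, 46.9, 57.4, 31.5, 94.5, 113.4, 86.8, 107.1.
Season total = 748.3 DD.
Complete generations = ⌊748.3 / 180⌋ = 4.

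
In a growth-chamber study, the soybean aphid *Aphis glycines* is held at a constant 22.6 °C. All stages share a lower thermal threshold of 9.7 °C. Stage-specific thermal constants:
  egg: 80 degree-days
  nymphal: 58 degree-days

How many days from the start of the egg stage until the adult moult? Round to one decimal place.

10.7 days

Daily accumulation at 22.6 °C = 22.6 − 9.7 = 12.9 DD/day.
Total K = 80 + 58 = 138 DD.
Total duration = 138 / 12.9 = 10.698 ≈ 10.7 days.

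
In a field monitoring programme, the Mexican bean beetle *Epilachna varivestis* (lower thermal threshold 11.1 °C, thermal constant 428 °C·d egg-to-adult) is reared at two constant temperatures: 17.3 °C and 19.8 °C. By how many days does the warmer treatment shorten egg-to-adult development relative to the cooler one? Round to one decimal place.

19.8 days

At 17.3 °C: 428 / (17.3 − 11.1) = 428 / 6.2 = 69.032 d.
At 19.8 °C: 428 / (19.8 − 11.1) = 428 / 8.7 = 49.195 d.
Difference = |69.032 − 49.195| = 19.837 ≈ 19.8 days.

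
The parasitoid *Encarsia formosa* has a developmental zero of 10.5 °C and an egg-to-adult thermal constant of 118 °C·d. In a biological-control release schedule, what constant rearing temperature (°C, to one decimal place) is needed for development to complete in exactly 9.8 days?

22.5 °C

Required daily accumulation = 118 / 9.8 = 12.041 DD/day.
T = T_base + 12.041 = 10.5 + 12.041 = 22.541 ≈ 22.5 °C.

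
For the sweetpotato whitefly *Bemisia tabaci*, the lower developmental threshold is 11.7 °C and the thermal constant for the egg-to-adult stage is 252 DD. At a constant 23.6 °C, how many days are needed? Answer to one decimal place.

Daily accumulation = 23.6 − 11.7 = 11.9 DD/day.
Duration = 252 / 11.9 = 21.176 ≈ 21.2 days.

21.2 days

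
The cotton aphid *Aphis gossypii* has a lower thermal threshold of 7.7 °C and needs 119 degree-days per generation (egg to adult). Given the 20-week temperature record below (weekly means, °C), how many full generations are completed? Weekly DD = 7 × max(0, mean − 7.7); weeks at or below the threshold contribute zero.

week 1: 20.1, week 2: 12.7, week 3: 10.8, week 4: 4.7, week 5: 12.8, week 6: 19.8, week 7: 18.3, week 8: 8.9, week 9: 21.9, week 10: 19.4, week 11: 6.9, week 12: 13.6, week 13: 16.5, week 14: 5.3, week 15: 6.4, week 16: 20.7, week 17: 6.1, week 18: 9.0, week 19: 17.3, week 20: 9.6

Weekly DD (7 × max(0, T̄ − 7.7)): 86.8, 35.0, 21.7, 0.0, 35.7, 84.7, 74.2, 8.4, 99.4, 81.9, 0.0, 41.3, 61.6, 0.0, 0.0, 91.0, 0.0, 9.1, 67.2, 13.3.
Season total = 811.3 DD.
Complete generations = ⌊811.3 / 119⌋ = 6.

6 generations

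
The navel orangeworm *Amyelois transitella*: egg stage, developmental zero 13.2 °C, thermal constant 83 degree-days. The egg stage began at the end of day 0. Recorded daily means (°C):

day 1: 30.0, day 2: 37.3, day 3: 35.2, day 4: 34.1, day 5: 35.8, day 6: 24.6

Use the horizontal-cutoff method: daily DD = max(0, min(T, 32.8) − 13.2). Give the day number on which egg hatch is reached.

day 5

Daily DD above 13.2 °C (capped at 19.6): 16.8, 19.6, 19.6, 19.6, 19.6, 11.4.
Cumulative: 16.8, 36.4, 56.0, 75.6, 95.2, 106.6.
The total first reaches 83 DD on day 5.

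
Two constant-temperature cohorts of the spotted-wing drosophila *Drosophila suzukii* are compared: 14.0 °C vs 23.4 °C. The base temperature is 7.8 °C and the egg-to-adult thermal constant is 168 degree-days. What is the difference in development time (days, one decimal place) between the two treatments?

16.3 days

At 14.0 °C: 168 / (14.0 − 7.8) = 168 / 6.2 = 27.097 d.
At 23.4 °C: 168 / (23.4 − 7.8) = 168 / 15.6 = 10.769 d.
Difference = |27.097 − 10.769| = 16.328 ≈ 16.3 days.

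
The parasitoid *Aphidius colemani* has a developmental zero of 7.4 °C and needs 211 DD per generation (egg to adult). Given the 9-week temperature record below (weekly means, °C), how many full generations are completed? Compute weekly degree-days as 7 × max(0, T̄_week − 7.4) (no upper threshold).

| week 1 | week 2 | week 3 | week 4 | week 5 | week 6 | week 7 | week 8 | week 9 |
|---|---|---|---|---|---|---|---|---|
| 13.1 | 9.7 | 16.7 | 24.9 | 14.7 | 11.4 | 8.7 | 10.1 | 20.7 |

Weekly DD (7 × max(0, T̄ − 7.4)): 39.9, 16.1, 65.1, 122.5, 51.1, 28.0, 9.1, 18.9, 93.1.
Season total = 443.8 DD.
Complete generations = ⌊443.8 / 211⌋ = 2.

2 generations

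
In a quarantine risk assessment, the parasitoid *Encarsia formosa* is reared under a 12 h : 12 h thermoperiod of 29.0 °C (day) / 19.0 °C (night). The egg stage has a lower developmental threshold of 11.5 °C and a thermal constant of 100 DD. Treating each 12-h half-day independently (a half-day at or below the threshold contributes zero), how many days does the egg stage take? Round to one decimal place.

Day half: max(0, 29.0 − 11.5) × 0.5 = 17.5 × 0.5 = 8.75 DD.
Night half: max(0, 19.0 − 11.5) × 0.5 = 7.5 × 0.5 = 3.75 DD.
Per 24 h: 12.50 DD/day.
Duration = 100 / 12.50 = 8.000 ≈ 8.0 days.

8.0 days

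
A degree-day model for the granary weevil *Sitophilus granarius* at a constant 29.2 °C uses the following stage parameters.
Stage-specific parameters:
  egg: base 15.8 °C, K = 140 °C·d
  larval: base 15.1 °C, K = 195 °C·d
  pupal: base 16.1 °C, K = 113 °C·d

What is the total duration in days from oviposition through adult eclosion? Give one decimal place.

egg: 140 / (29.2 − 15.8) = 140 / 13.4 = 10.448 d.
larval: 195 / (29.2 − 15.1) = 195 / 14.1 = 13.830 d.
pupal: 113 / (29.2 − 16.1) = 113 / 13.1 = 8.626 d.
Sum = 32.904 ≈ 32.9 days.

32.9 days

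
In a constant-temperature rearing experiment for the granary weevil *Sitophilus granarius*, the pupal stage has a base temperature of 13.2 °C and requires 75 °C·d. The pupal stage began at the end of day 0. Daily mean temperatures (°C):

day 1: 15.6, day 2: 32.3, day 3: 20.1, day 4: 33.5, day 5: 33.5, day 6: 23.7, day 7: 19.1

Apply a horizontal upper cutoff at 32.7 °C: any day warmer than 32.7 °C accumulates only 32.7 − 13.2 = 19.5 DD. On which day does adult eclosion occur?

Daily DD above 13.2 °C (capped at 19.5): 2.4, 19.1, 6.9, 19.5, 19.5, 10.5, 5.9.
Cumulative: 2.4, 21.5, 28.4, 47.9, 67.4, 77.9, 83.8.
The total first reaches 75 DD on day 6.

day 6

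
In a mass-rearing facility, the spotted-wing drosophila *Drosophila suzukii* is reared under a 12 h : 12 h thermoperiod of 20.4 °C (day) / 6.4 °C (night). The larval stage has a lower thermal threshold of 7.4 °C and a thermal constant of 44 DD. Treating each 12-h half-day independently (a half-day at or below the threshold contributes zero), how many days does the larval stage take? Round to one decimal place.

Day half: max(0, 20.4 − 7.4) × 0.5 = 13.0 × 0.5 = 6.50 DD.
Night half: max(0, 6.4 − 7.4) × 0.5 = 0.0 × 0.5 = 0.00 DD.
Per 24 h: 6.50 DD/day.
Duration = 44 / 6.50 = 6.769 ≈ 6.8 days.

6.8 days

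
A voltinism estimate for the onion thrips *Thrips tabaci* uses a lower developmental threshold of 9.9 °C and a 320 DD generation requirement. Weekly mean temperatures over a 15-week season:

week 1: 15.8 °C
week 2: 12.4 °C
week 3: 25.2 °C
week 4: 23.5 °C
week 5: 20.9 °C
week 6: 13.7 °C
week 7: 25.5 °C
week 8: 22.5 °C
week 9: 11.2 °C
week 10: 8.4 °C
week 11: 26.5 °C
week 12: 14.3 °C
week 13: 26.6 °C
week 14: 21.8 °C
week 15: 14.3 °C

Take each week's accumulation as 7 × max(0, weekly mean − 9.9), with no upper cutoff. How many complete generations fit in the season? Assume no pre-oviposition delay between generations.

2 generations

Weekly DD (7 × max(0, T̄ − 9.9)): 41.3, 17.5, 107.1, 95.2, 77.0, 26.6, 109.2, 88.2, 9.1, 0.0, 116.2, 30.8, 116.9, 83.3, 30.8.
Season total = 949.2 DD.
Complete generations = ⌊949.2 / 320⌋ = 2.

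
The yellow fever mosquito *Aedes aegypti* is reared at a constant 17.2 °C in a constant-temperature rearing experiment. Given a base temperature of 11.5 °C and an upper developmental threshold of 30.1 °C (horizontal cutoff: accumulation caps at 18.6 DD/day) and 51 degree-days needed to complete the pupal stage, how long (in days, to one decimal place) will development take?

Daily accumulation = 17.2 − 11.5 = 5.7 DD/day.
Duration = 51 / 5.7 = 8.947 ≈ 8.9 days.

8.9 days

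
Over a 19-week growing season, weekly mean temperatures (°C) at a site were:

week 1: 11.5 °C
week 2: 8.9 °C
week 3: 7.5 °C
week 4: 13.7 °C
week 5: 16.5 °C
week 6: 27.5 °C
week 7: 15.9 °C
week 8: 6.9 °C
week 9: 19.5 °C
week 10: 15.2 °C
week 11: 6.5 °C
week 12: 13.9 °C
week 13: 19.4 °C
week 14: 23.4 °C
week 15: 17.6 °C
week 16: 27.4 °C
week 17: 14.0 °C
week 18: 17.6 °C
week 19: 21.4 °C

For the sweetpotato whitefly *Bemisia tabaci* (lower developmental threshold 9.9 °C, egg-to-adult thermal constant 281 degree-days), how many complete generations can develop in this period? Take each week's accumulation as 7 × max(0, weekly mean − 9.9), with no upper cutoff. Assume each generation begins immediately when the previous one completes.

3 generations

Weekly DD (7 × max(0, T̄ − 9.9)): 11.2, 0.0, 0.0, 26.6, 46.2, 123.2, 42.0, 0.0, 67.2, 37.1, 0.0, 28.0, 66.5, 94.5, 53.9, 122.5, 28.7, 53.9, 80.5.
Season total = 882.0 DD.
Complete generations = ⌊882.0 / 281⌋ = 3.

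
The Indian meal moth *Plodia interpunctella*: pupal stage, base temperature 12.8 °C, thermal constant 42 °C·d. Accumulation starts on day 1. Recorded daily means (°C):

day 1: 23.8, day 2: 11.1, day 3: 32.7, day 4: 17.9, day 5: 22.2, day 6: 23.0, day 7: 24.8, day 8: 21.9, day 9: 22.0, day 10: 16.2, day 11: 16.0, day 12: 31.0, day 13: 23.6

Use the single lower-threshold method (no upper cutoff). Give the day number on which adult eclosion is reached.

Daily DD above 12.8 °C: 11.0, 0.0, 19.9, 5.1, 9.4, 10.2, 12.0, 9.1, 9.2, 3.4, 3.2, 18.2, 10.8.
Cumulative: 11.0, 11.0, 30.9, 36.0, 45.4, 55.6, 67.6, 76.7, 85.9, 89.3, 92.5, 110.7, 121.5.
The total first reaches 42 DD on day 5.

day 5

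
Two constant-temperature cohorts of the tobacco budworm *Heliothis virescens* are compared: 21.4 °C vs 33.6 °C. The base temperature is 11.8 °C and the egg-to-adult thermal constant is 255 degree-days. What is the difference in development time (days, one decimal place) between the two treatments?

14.9 days

At 21.4 °C: 255 / (21.4 − 11.8) = 255 / 9.6 = 26.563 d.
At 33.6 °C: 255 / (33.6 − 11.8) = 255 / 21.8 = 11.697 d.
Difference = |26.563 − 11.697| = 14.865 ≈ 14.9 days.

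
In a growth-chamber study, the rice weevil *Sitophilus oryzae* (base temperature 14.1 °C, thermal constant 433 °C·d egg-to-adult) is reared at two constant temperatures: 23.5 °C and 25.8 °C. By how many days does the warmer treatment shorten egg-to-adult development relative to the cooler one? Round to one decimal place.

At 23.5 °C: 433 / (23.5 − 14.1) = 433 / 9.4 = 46.064 d.
At 25.8 °C: 433 / (25.8 − 14.1) = 433 / 11.7 = 37.009 d.
Difference = |46.064 − 37.009| = 9.055 ≈ 9.1 days.

9.1 days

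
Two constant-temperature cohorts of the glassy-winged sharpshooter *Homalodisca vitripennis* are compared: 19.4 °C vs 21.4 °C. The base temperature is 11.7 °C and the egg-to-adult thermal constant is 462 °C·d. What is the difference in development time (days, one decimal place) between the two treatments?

12.4 days

At 19.4 °C: 462 / (19.4 − 11.7) = 462 / 7.7 = 60.000 d.
At 21.4 °C: 462 / (21.4 − 11.7) = 462 / 9.7 = 47.629 d.
Difference = |60.000 − 47.629| = 12.371 ≈ 12.4 days.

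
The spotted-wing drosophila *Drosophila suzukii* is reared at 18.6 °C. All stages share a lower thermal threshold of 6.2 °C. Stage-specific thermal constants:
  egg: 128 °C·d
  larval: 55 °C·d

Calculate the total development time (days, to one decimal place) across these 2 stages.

Daily accumulation at 18.6 °C = 18.6 − 6.2 = 12.4 DD/day.
Total K = 128 + 55 = 183 DD.
Total duration = 183 / 12.4 = 14.758 ≈ 14.8 days.

14.8 days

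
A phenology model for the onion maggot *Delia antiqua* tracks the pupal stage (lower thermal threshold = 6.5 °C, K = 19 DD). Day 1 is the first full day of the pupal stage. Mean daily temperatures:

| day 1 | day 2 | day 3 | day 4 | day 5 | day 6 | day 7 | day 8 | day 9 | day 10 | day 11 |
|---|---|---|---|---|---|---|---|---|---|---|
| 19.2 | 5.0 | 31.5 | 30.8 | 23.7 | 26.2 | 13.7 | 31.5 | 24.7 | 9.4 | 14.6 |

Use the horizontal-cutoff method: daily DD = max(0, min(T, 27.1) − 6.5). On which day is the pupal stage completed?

day 3

Daily DD above 6.5 °C (capped at 20.6): 12.7, 0.0, 20.6, 20.6, 17.2, 19.7, 7.2, 20.6, 18.2, 2.9, 8.1.
Cumulative: 12.7, 12.7, 33.3, 53.9, 71.1, 90.8, 98.0, 118.6, 136.8, 139.7, 147.8.
The total first reaches 19 DD on day 3.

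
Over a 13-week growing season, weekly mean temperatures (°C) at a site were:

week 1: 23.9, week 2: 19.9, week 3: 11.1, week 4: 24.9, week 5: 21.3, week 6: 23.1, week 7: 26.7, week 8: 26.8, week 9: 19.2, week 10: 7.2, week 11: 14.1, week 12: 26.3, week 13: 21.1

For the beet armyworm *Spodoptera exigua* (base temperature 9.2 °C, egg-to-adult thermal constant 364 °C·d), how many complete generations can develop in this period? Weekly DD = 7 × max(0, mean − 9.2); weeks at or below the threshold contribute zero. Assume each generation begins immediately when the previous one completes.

2 generations

Weekly DD (7 × max(0, T̄ − 9.2)): 102.9, 74.9, 13.3, 109.9, 84.7, 97.3, 122.5, 123.2, 70.0, 0.0, 34.3, 119.7, 83.3.
Season total = 1036.0 DD.
Complete generations = ⌊1036.0 / 364⌋ = 2.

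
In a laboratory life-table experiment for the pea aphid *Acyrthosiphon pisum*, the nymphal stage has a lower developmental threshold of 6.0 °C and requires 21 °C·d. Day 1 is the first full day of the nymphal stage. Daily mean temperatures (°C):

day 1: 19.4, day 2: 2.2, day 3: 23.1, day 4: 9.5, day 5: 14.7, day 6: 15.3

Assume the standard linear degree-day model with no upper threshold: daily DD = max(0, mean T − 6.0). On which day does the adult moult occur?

day 3

Daily DD above 6.0 °C: 13.4, 0.0, 17.1, 3.5, 8.7, 9.3.
Cumulative: 13.4, 13.4, 30.5, 34.0, 42.7, 52.0.
The total first reaches 21 DD on day 3.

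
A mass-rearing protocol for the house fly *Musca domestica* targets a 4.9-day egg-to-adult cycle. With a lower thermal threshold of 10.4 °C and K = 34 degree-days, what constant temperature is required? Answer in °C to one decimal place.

Required daily accumulation = 34 / 4.9 = 6.939 DD/day.
T = T_base + 6.939 = 10.4 + 6.939 = 17.339 ≈ 17.3 °C.

17.3 °C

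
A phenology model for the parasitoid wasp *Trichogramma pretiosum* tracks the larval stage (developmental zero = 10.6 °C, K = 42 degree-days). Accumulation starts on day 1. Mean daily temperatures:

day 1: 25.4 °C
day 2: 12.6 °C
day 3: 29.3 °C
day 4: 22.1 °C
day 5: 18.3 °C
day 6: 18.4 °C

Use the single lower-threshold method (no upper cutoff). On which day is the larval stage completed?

day 4

Daily DD above 10.6 °C: 14.8, 2.0, 18.7, 11.5, 7.7, 7.8.
Cumulative: 14.8, 16.8, 35.5, 47.0, 54.7, 62.5.
The total first reaches 42 DD on day 4.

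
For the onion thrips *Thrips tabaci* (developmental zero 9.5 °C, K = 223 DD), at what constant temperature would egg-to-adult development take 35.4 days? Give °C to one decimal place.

15.8 °C

Required daily accumulation = 223 / 35.4 = 6.299 DD/day.
T = T_base + 6.299 = 9.5 + 6.299 = 15.799 ≈ 15.8 °C.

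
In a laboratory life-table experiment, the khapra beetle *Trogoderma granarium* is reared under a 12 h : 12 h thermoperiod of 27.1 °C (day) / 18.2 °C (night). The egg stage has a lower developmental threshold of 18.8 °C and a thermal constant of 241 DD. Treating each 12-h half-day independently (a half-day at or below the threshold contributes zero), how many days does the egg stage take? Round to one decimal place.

Day half: max(0, 27.1 − 18.8) × 0.5 = 8.3 × 0.5 = 4.15 DD.
Night half: max(0, 18.2 − 18.8) × 0.5 = 0.0 × 0.5 = 0.00 DD.
Per 24 h: 4.15 DD/day.
Duration = 241 / 4.15 = 58.072 ≈ 58.1 days.

58.1 days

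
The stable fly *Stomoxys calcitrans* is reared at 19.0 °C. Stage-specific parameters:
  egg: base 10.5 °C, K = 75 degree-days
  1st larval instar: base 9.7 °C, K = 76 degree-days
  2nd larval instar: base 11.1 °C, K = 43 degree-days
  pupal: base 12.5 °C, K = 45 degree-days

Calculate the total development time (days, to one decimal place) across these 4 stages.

egg: 75 / (19.0 − 10.5) = 75 / 8.5 = 8.824 d.
1st larval instar: 76 / (19.0 − 9.7) = 76 / 9.3 = 8.172 d.
2nd larval instar: 43 / (19.0 − 11.1) = 43 / 7.9 = 5.443 d.
pupal: 45 / (19.0 − 12.5) = 45 / 6.5 = 6.923 d.
Sum = 29.362 ≈ 29.4 days.

29.4 days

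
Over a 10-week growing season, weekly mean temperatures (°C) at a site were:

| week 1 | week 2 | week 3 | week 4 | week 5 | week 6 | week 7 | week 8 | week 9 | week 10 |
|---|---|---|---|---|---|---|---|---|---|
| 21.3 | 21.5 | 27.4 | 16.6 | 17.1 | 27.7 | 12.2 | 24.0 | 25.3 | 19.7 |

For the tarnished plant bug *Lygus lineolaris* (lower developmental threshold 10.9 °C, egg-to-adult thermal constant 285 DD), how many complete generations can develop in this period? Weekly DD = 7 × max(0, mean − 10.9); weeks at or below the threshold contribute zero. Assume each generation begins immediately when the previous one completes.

Weekly DD (7 × max(0, T̄ − 10.9)): 72.8, 74.2, 115.5, 39.9, 43.4, 117.6, 9.1, 91.7, 100.8, 61.6.
Season total = 726.6 DD.
Complete generations = ⌊726.6 / 285⌋ = 2.

2 generations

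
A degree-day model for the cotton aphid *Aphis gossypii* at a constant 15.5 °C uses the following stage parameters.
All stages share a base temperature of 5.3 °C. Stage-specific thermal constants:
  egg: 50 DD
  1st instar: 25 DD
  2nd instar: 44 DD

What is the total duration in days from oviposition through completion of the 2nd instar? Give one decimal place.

11.7 days

Daily accumulation at 15.5 °C = 15.5 − 5.3 = 10.2 DD/day.
Total K = 50 + 25 + 44 = 119 DD.
Total duration = 119 / 10.2 = 11.667 ≈ 11.7 days.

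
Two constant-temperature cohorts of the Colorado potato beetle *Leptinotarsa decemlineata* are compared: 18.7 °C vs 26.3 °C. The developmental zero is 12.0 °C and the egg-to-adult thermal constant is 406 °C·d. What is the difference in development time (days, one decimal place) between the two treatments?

At 18.7 °C: 406 / (18.7 − 12.0) = 406 / 6.7 = 60.597 d.
At 26.3 °C: 406 / (26.3 − 12.0) = 406 / 14.3 = 28.392 d.
Difference = |60.597 − 28.392| = 32.205 ≈ 32.2 days.

32.2 days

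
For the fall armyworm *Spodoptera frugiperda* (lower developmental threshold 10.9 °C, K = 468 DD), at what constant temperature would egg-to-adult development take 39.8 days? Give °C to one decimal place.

22.7 °C

Required daily accumulation = 468 / 39.8 = 11.759 DD/day.
T = T_base + 11.759 = 10.9 + 11.759 = 22.659 ≈ 22.7 °C.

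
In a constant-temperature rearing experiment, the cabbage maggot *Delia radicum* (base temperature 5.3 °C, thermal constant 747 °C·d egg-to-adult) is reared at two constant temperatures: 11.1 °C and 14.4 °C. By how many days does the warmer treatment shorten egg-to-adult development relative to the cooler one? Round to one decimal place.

At 11.1 °C: 747 / (11.1 − 5.3) = 747 / 5.8 = 128.793 d.
At 14.4 °C: 747 / (14.4 − 5.3) = 747 / 9.1 = 82.088 d.
Difference = |128.793 − 82.088| = 46.705 ≈ 46.7 days.

46.7 days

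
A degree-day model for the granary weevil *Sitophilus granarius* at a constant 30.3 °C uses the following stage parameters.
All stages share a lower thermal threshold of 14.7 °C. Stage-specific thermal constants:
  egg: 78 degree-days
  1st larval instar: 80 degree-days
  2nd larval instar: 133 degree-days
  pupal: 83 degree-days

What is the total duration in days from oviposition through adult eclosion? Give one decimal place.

24.0 days

Daily accumulation at 30.3 °C = 30.3 − 14.7 = 15.6 DD/day.
Total K = 78 + 80 + 133 + 83 = 374 DD.
Total duration = 374 / 15.6 = 23.974 ≈ 24.0 days.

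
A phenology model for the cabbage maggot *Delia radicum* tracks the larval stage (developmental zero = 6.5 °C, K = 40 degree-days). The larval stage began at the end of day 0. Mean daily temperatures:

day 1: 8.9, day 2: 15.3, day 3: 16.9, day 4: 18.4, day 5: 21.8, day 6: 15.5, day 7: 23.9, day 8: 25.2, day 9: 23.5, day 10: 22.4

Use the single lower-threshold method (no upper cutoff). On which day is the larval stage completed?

Daily DD above 6.5 °C: 2.4, 8.8, 10.4, 11.9, 15.3, 9.0, 17.4, 18.7, 17.0, 15.9.
Cumulative: 2.4, 11.2, 21.6, 33.5, 48.8, 57.8, 75.2, 93.9, 110.9, 126.8.
The total first reaches 40 DD on day 5.

day 5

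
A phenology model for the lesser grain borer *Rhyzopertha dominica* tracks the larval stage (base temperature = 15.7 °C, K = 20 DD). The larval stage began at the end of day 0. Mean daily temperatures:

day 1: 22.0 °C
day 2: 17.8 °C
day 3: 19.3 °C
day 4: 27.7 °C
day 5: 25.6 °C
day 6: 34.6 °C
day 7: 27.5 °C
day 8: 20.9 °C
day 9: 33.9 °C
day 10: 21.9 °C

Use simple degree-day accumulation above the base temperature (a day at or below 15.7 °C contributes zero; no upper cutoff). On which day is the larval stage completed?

Daily DD above 15.7 °C: 6.3, 2.1, 3.6, 12.0, 9.9, 18.9, 11.8, 5.2, 18.2, 6.2.
Cumulative: 6.3, 8.4, 12.0, 24.0, 33.9, 52.8, 64.6, 69.8, 88.0, 94.2.
The total first reaches 20 DD on day 4.

day 4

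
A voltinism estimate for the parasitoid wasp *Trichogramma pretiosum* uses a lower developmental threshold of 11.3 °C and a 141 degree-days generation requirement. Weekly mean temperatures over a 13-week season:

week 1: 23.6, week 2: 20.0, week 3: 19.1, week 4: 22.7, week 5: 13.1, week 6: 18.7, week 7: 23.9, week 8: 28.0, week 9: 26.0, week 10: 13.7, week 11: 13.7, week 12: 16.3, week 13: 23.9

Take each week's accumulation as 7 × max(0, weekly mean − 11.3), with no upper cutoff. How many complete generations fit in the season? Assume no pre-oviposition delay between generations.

5 generations

Weekly DD (7 × max(0, T̄ − 11.3)): 86.1, 60.9, 54.6, 79.8, 12.6, 51.8, 88.2, 116.9, 102.9, 16.8, 16.8, 35.0, 88.2.
Season total = 810.6 DD.
Complete generations = ⌊810.6 / 141⌋ = 5.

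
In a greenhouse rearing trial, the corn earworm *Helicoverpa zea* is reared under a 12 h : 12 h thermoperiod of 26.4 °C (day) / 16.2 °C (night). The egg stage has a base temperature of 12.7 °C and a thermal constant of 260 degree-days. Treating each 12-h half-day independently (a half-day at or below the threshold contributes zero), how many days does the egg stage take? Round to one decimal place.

30.2 days

Day half: max(0, 26.4 − 12.7) × 0.5 = 13.7 × 0.5 = 6.85 DD.
Night half: max(0, 16.2 − 12.7) × 0.5 = 3.5 × 0.5 = 1.75 DD.
Per 24 h: 8.60 DD/day.
Duration = 260 / 8.60 = 30.233 ≈ 30.2 days.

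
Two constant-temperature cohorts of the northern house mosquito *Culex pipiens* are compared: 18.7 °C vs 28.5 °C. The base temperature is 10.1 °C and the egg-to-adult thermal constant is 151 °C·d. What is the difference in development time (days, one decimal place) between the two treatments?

At 18.7 °C: 151 / (18.7 − 10.1) = 151 / 8.6 = 17.558 d.
At 28.5 °C: 151 / (28.5 − 10.1) = 151 / 18.4 = 8.207 d.
Difference = |17.558 − 8.207| = 9.352 ≈ 9.4 days.

9.4 days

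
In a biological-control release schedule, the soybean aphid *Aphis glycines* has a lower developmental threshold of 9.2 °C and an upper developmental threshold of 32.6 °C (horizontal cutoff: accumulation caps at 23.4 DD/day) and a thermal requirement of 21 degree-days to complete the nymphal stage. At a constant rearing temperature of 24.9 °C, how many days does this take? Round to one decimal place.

1.3 days

Daily accumulation = 24.9 − 9.2 = 15.7 DD/day.
Duration = 21 / 15.7 = 1.338 ≈ 1.3 days.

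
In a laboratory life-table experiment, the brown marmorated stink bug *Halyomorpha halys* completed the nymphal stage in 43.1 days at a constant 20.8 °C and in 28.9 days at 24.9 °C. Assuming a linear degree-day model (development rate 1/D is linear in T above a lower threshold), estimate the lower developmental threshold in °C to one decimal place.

Under the model K = D·(T − T_b), so D₁·(T₁ − T_b) = D₂·(T₂ − T_b).
43.1·(20.8 − T_b) = 28.9·(24.9 − T_b)
T_b = (43.1·20.8 − 28.9·24.9) / (43.1 − 28.9) = 176.87 / 14.2 = 12.456 °C ≈ 12.5 °C.

12.5 °C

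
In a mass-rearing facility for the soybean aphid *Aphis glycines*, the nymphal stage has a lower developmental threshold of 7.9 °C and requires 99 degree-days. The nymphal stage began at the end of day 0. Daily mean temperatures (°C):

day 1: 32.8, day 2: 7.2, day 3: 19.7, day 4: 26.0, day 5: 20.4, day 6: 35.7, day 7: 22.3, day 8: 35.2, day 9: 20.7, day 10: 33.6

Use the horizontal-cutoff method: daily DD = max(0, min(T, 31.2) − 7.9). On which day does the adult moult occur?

day 7

Daily DD above 7.9 °C (capped at 23.3): 23.3, 0.0, 11.8, 18.1, 12.5, 23.3, 14.4, 23.3, 12.8, 23.3.
Cumulative: 23.3, 23.3, 35.1, 53.2, 65.7, 89.0, 103.4, 126.7, 139.5, 162.8.
The total first reaches 99 DD on day 7.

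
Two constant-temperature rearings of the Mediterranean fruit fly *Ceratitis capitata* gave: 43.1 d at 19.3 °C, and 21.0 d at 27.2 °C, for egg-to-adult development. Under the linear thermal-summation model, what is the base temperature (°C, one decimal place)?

11.8 °C

Equal thermal constants: D₁(T₁ − T_b) = D₂(T₂ − T_b).
43.1·(19.3 − T_b) = 21.0·(27.2 − T_b)
T_b = (43.1·19.3 − 21.0·27.2) / (43.1 − 21.0) = 260.63 / 22.1 = 11.793 °C ≈ 11.8 °C.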